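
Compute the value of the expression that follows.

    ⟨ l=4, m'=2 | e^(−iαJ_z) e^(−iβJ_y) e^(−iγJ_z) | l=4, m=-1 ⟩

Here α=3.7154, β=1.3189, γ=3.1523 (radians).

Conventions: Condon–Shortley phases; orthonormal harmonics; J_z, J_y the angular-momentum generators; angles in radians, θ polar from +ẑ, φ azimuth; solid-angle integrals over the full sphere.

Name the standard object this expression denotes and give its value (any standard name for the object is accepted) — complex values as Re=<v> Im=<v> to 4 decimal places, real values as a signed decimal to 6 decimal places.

Wigner D-matrix element, Re=0.0872 Im=-0.1883

This is a Wigner D-matrix element — the rotation-matrix element ⟨l m'| R(α,β,γ) |l m⟩ in the angular-momentum basis.
D^4_{2,-1}(3.7154,1.3189,3.1523) = e^{-i·2·3.7154}·d^4_{2,-1}(1.3189)·e^{-i·-1·3.1523}. Compute d first:
With c≡cos(β/2)=0.790329 and s≡sin(β/2)=0.612682, N=[720·2·6·120]^{1/2}=1018.233765
Admissible k: 0..2 (factorial args all ≥0)
  k=0: (−1)^3·1018.2338/(72)·0.7903^5·0.6127^3 = -1.002909
  k=1: (−1)^4·1018.2338/(48)·0.7903^3·0.6127^5 = +0.904080
  k=2: (−1)^5·1018.2338/(240)·0.7903^1·0.6127^7 = -0.108665
d^4_{2,-1}(1.3189) = -1.002909 +0.904080 -0.108665 = -0.207494
Attach z-rotation phases: D = e^{-i(2)(3.7154)}·(-0.207494)·e^{-i(-1)(3.1523)} = +0.087231-0.188267i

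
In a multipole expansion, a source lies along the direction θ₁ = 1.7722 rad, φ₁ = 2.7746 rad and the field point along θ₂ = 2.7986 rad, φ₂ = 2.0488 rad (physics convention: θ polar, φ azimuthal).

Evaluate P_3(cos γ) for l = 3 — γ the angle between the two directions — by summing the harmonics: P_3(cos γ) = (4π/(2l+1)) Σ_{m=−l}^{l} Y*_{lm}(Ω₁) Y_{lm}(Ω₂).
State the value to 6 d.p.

-0.446706

Expand P_3 via completeness: Σ_{m} conj(Y_{3,m}) at Ω₁ times Y_{3,m} at Ω₂ —
  term(m=-3) = -0.003550+0.005117i   from Y*(Ω₁)=-0.177663+0.349912i, Y(Ω₂)=+0.015722+0.002164i
  term(m=-2) = +0.002541+0.021213i   from Y*(Ω₁)=-0.145726+0.131463i, Y(Ω₂)=+0.062787-0.088924i
  term(m=-1) = -0.070720-0.062756i   from Y*(Ω₁)=+0.236423-0.090883i, Y(Ω₂)=-0.171715-0.331447i
  term(m=+0) = -0.105374+0.000000i   from Y*(Ω₁)=+0.209019-0.000000i, Y(Ω₂)=-0.504136+0.000000i
  term(m=+1) = -0.070720+0.062756i   from Y*(Ω₁)=-0.236423-0.090883i, Y(Ω₂)=+0.171715-0.331447i
  term(m=+2) = +0.002541-0.021213i   from Y*(Ω₁)=-0.145726-0.131463i, Y(Ω₂)=+0.062787+0.088924i
  term(m=+3) = -0.003550-0.005117i   from Y*(Ω₁)=+0.177663+0.349912i, Y(Ω₂)=-0.015722+0.002164i
Accumulated sum -0.248834+0.000000i; after 4π/(2l+1) scaling, -0.446706+0.000000i ⇒ P_3 = -0.446706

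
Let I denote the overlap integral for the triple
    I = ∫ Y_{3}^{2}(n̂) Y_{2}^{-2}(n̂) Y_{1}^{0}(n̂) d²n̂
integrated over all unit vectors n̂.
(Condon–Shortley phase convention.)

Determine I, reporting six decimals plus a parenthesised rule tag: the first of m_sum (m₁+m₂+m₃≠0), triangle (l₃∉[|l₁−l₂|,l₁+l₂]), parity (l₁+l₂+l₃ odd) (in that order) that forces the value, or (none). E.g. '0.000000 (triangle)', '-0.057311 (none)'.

Checks pass: Σm=0; 6 even; l₃=1∈[1,5].
(2·3+1)(2·2+1)(2·1+1) = 105
Δ: 4! 2! 0! / 7! → 1/105
sum: t=2:+1/4 = 1/4
3j²(3 2 1; 0 0 0) = Δ·Π!·Σ² = 3/35  (sign -1)
sum: t=0:+1/24 = 1/24
3j²(3 2 1; 2 -2 0) = Δ·Π!·Σ² = 1/21  (sign -1)
combine: 4πI² = 105·3/35·1/21 = 3/7
take √, sign +1: I = 0.18467439
No selection rule forces the value: the integral is nonzero (none).

0.184674 (none)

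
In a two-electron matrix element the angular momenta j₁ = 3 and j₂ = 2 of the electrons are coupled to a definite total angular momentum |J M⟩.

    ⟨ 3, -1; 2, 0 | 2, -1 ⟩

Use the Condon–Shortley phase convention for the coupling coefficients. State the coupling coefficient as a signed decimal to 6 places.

j₁+j₂−J=3  J+j₁−j₂=3  J−j₁+j₂=1  j₁+j₂+J+1=8
(j₁±m₁, j₂±m₂, J±M) = (2,4,2,2,1,3)
P² = 36/7
sum k=1..2:
  [1] −1/12 = -1/12
  [2] +1/4 = 1/4
S = 1/6
C² = P²·S² = 1/7 ; C = +0.377964

+√(1/7) ≈ +0.377964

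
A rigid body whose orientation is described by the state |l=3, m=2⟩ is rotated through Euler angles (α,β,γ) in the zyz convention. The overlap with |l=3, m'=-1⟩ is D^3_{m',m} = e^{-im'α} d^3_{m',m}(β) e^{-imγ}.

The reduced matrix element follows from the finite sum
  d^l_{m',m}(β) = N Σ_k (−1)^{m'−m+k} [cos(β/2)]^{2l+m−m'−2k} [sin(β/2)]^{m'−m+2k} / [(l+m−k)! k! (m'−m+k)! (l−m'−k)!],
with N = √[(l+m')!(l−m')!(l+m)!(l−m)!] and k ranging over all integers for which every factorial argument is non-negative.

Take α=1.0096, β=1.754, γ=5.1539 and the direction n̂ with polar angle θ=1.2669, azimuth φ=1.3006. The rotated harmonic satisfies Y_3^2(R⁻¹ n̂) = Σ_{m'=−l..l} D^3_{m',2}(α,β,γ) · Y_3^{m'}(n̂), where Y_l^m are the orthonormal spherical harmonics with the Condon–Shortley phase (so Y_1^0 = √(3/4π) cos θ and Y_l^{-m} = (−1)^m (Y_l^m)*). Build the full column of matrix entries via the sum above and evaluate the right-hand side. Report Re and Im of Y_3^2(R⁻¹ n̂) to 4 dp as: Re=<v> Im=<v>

Re=0.0930 Im=0.2297

Need the full column D^3_{m',2} for m'=−3..3 at α=1.0096, β=1.7540, γ=5.1539.
cos(β/2)=0.639460, sin(β/2)=0.768824
d^3_{-3,2}: single k=5 term ⇒ +0.420750;  D = +0.228812-0.353094i
d^3_{-2,2}: k∈[4..5] ⇒ +0.714340 -0.206520 = +0.507820;  D = -0.213825-0.460609i
d^3_{-1,2}: k∈[3..4] ⇒ +0.751540 -0.543186 = +0.208354;  D = -0.206687-0.026303i
d^3_{0,2}: k∈[2..3] ⇒ +0.541339 -0.782520 = -0.241181;  D = +0.153107-0.186351i
d^3_{1,2}: k∈[1..2] ⇒ +0.259953 -0.751540 = -0.491586;  D = -0.155488-0.466348i
d^3_{2,2}: k∈[0..1] ⇒ +0.068373 -0.494173 = -0.425800;  D = -0.413659-0.100953i
d^3_{3,2}: single k=0 term ⇒ -0.201359;  D = -0.144526+0.140206i
Y_3^{m'}(θ=1.2669,φ=1.3006) and Σ D·Y over m':
  (+0.2288-0.3531i)·(-0.2627+0.2498i)  (-0.2138-0.4606i)·(-0.2388-0.1432i)  (-0.2067-0.0263i)·(-0.0455+0.1641i)  (+0.1531-0.1864i)·(-0.2850+0.0000i)  (-0.1555-0.4663i)·(+0.0455+0.1641i)  (-0.4137-0.1010i)·(-0.2388+0.1432i)  (-0.1445+0.1402i)·(+0.2627+0.2498i)
Y_3^2(R⁻¹ n̂) = +0.092952+0.229745i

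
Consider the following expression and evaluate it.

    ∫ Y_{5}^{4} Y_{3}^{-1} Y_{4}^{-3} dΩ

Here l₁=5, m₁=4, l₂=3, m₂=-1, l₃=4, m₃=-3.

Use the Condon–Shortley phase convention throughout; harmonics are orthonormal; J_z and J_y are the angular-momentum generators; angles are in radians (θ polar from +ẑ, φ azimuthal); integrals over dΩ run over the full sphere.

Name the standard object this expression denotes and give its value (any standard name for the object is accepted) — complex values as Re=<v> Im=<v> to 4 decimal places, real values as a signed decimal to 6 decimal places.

This is a Gaunt coefficient — the integral of a triple product of spherical harmonics over the sphere.
m-sum 0 ✓  L=12 even ✓  2≤4≤8 ✓
Π(2lᵢ+1) = 11×7×9 = 693
triangle coeff Δ(5,3,4) = 1/180180
Σ_t [1,3]: t=1:−1/576 t=2:+1/144 t=3:−1/576 = 1/288
(3j)²=20/1001 [(5 3 4; 0 0 0)], sign=+1
Σ_t [0,1]: t=0:+1/5760 t=1:−1/4320 = -1/17280
(3j)²=7/4290 [(5 3 4; 4 -1 -3)], sign=+1
⇒ 4πI² = 42/1859
I = (+1)√(42/1859/(4π)) = 0.04240138

Gaunt coefficient, +0.042401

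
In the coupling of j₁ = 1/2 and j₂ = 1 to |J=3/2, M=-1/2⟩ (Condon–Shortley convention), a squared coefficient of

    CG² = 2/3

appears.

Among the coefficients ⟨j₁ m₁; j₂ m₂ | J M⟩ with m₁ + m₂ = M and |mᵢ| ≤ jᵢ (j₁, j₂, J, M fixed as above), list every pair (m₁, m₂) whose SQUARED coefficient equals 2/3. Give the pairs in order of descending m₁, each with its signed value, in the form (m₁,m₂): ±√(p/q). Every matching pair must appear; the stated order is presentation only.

Admissible pairs with m₁+m₂ = M = -1/2: (-1/2,0), (1/2,-1)
  (m₁,m₂)=(1/2,-1): CG² = 1/3, CG = +√(1/3)
  (m₁,m₂)=(-1/2,0): CG² = 2/3, CG = +√(2/3)   ← matches the target
Pairs with CG² = 2/3: (-1/2,0): +√(2/3)

(-1/2,0): +√(2/3)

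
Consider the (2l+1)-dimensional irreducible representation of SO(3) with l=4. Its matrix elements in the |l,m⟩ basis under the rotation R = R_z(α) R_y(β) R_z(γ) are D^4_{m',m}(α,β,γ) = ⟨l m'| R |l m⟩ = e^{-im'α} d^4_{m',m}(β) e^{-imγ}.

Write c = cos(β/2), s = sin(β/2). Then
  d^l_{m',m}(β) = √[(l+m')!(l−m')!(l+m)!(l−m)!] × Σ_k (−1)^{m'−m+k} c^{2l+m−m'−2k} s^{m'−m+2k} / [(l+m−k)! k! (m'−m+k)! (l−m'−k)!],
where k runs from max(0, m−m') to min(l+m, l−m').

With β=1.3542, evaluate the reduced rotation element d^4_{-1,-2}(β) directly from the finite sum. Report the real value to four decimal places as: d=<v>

d=0.3897

d^4_{-1,-2}(β=1.3542) via the finite sum:
Half-angle: c=0.779393, s=0.626535. N=√(6·120·2·720)=1018.233765
k: max(0,(-2)−(-1))=0 … min(4+(-2),4−(-1))=2
  k=0: (−1)^1·1018.2338/(240)·0.7794^7·0.6265^1 = -0.464384
  k=1: (−1)^2·1018.2338/(48)·0.7794^5·0.6265^3 = +1.500464
  k=2: (−1)^3·1018.2338/(72)·0.7794^3·0.6265^5 = -0.646417
d^4_{-1,-2}(1.3542) = -0.464384 +1.500464 -0.646417 = +0.389663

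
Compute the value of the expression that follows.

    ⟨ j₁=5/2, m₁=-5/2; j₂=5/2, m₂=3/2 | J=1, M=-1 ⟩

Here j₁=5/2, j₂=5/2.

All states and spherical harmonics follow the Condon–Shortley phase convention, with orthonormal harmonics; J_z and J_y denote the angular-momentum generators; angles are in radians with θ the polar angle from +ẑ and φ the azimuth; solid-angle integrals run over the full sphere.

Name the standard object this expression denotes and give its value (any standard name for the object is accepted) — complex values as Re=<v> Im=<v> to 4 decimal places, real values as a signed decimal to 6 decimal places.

This is a Clebsch–Gordan (vector-coupling) coefficient.
triangle: 4!*1!*1!/7! = 24/5040
(j±m)!: 0!*5!*4!*1!*0!*2! = 5760
prefactor² = (2J+1)*Δ*N² = 576/7
  k=4: +1/(4!*0!*1!*0!*0!*1!) = 1/24
Σ = 1/24  ⇒  CG² = 576/7*(1/24)² = 1/7
CG = +√(1/7) = +0.377964

Clebsch–Gordan coefficient, +√(1/7) ≈ +0.377964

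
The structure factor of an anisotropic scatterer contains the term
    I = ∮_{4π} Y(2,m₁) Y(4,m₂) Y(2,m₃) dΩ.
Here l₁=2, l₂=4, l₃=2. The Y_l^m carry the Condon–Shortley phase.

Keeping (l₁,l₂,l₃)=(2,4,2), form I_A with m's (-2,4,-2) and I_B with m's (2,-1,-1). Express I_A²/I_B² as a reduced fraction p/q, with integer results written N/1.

Shared (l₁,l₂,l₃)=(2,4,2): N and (l;000)² cancel in I_A²/I_B².
A: Δ = 4!·0!·4!/9! = 1/630; Racah Σ t=4..4: t=4:+1/576 = 1/576; ⇒ 3j(2 4 2; -2 4 -2)² = 1/9, sgn +1
B: Δ = 4!·0!·4!/9! = 1/630; Racah Σ t=0..0: t=0:+1/144 = 1/144; ⇒ 3j(2 4 2; 2 -1 -1)² = 1/126, sgn -1
I_A²/I_B² = (1/9)/(1/126) = 14/1

14/1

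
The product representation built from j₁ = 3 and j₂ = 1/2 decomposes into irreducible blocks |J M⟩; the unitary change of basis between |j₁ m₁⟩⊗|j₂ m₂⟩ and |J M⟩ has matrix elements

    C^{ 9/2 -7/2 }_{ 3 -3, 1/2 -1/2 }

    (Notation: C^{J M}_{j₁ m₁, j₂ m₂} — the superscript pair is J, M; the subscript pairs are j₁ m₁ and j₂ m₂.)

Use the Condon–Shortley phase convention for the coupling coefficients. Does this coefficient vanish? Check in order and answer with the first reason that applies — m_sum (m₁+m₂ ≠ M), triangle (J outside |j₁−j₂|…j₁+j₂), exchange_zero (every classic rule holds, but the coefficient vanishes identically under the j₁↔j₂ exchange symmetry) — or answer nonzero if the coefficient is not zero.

m-sum: m₁+m₂ = -3+(-1/2) = -7/2, M = -7/2  ✓
triangle: need |j₁−j₂| ≤ J ≤ j₁+j₂, i.e. J ∈ [5/2, 7/2]; J = 9/2 is outside ✗ ⇒ coefficient is 0

triangle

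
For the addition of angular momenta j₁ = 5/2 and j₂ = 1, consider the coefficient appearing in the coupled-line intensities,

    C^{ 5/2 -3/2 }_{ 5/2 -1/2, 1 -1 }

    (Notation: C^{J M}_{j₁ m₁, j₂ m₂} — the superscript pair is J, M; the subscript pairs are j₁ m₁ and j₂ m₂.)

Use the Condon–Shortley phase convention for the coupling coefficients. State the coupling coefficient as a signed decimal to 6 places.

j₁+j₂−J=1  J+j₁−j₂=4  J−j₁+j₂=1  j₁+j₂+J+1=7
(j₁±m₁, j₂±m₂, J±M) = (2,3,0,2,1,4)
P² = 576/35
sum k=0..0:
  [0] +1/6 = 1/6
S = 1/6
C² = P²·S² = 16/35 ; C = +0.676123

+0.676123  (= +√(16/35))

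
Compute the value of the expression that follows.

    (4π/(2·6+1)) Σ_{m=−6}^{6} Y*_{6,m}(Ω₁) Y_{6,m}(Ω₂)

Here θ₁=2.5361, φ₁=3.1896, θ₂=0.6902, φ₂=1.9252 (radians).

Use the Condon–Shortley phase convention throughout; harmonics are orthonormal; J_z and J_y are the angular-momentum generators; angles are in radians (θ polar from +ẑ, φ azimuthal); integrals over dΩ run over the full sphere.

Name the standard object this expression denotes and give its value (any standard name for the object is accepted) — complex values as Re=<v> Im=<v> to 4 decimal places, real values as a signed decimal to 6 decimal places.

Legendre polynomial (addition theorem), +0.303240

This sum is the spherical-harmonic addition theorem: it equals the Legendre polynomial P_l(cos γ) of the angle γ between the two directions.
Addition theorem: P_6(cos γ) = (4π/13) Σ_m Y*_{lm}(Ω₁) Y_{lm}(Ω₂), m = −6…6:
  m=-6: Y*=0.01575 + 0.00467j  Y=0.01697 + 0.02734j  product 0.00014 + 0.00051j
  m=-5: Y*=0.07983 + 0.01954j  Y=-0.13229 + 0.02698j  product -0.01109 - 0.00043j
  m=-4: Y*=0.23657 + 0.04599j  Y=0.04957 - 0.32106j  product 0.02649 - 0.07367j
  m=-3: Y*=0.43358 + 0.06288j  Y=0.40117 + 0.22313j  product 0.15991 + 0.12197j
  m=-2: Y*=0.41101 + 0.03958j  Y=-0.19693 + 0.16886j  product -0.08763 + 0.06161j
  m=-1: Y*=-0.03834 - 0.00184j  Y=0.08217 + 0.22207j  product -0.00274 - 0.00866j
  m=+0: Y*=-0.42007 + 0.00000j  Y=-0.34166 + 0.00000j  product 0.14352 + 0.00000j
  m=+1: Y*=0.03834 - 0.00184j  Y=-0.08217 + 0.22207j  product -0.00274 + 0.00866j
  m=+2: Y*=0.41101 - 0.03958j  Y=-0.19693 - 0.16886j  product -0.08763 - 0.06161j
  m=+3: Y*=-0.43358 + 0.06288j  Y=-0.40117 + 0.22313j  product 0.15991 - 0.12197j
  m=+4: Y*=0.23657 - 0.04599j  Y=0.04957 + 0.32106j  product 0.02649 + 0.07367j
  m=+5: Y*=-0.07983 + 0.01954j  Y=0.13229 + 0.02698j  product -0.01109 + 0.00043j
  m=+6: Y*=0.01575 - 0.00467j  Y=0.01697 - 0.02734j  product 0.00014 - 0.00051j
Σ over m = 0.31370 + 0.00000j; ×(4π/13) → 0.30324 + 0.00000j. Real part: 0.303240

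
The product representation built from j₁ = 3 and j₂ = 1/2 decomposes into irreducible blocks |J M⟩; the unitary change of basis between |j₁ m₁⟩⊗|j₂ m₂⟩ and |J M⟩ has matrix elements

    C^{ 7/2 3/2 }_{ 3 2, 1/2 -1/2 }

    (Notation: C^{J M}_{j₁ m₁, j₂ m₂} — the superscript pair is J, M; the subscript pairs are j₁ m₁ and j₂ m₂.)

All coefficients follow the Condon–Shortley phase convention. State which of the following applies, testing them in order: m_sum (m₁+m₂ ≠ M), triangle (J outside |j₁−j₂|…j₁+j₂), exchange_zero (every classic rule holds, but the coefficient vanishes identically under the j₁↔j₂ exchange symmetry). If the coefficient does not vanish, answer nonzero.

nonzero

m-sum: m₁+m₂ = 2+(-1/2) = 3/2, M = 3/2  ✓
triangle: |j₁−j₂| = 5/2 ≤ J = 7/2 ≤ j₁+j₂ = 7/2  ✓
exchange: j₁≠j₂ or m₁≠m₂ — the exchange symmetry imposes no constraint here
value check: CG = +√(2/7) = +0.534522 ≠ 0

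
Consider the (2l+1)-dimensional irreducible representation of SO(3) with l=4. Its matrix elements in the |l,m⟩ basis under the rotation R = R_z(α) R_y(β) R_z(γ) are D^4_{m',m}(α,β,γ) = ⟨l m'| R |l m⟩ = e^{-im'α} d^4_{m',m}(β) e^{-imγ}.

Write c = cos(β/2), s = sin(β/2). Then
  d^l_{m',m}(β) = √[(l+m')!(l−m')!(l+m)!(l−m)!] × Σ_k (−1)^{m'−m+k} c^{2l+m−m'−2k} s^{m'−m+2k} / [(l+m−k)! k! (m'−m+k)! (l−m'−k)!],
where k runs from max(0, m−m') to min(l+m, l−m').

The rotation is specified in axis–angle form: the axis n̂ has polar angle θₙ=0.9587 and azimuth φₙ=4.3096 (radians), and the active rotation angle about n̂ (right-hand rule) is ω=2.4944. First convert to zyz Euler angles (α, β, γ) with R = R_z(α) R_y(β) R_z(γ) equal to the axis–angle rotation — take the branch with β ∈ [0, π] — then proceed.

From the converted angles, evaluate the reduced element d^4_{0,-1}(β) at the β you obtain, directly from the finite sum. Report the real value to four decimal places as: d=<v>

d=-0.3027

Axis–angle → zyz. n̂ = (sinθₙcosφₙ, sinθₙsinφₙ, cosθₙ) = (-0.320819, -0.752946, +0.574584), ω = 2.4944.
R = I cosω + sinω [n̂]ₓ + (1−cosω) n̂n̂ᵀ gives
  R = [-0.612744, +0.087825, -0.785386; +0.780716, +0.221432, -0.584338; +0.122590, -0.971213, -0.204248]
β = atan2(√(R₁₃²+R₂₃²), R₃₃) = 1.776491; α = atan2(R₂₃, R₁₃) mod 2π = 3.781251; γ = atan2(R₃₂, −R₃₁) mod 2π = 4.586829
d^4_{0,-1}(β=1.7765) via the finite sum:
c=cos(1.776491/2)=0.630774, s=sin(1.776491/2)=0.775966; N=√[24·24·6·120]=643.987578
k: max(0,(-1)−(0))=0 … min(4+(-1),4−(0))=3
  k=0: (−1)^1·643.9876/(144)·0.6308^7·0.7760^1 = -0.137872
  k=1: (−1)^2·643.9876/(24)·0.6308^5·0.7760^3 = +1.251886
  k=2: (−1)^3·643.9876/(24)·0.6308^3·0.7760^5 = -1.894535
  k=3: (−1)^4·643.9876/(144)·0.6308^1·0.7760^7 = +0.477847
d^4_{0,-1}(1.7765) = -0.137872 +1.251886 -1.894535 +0.477847 = -0.302673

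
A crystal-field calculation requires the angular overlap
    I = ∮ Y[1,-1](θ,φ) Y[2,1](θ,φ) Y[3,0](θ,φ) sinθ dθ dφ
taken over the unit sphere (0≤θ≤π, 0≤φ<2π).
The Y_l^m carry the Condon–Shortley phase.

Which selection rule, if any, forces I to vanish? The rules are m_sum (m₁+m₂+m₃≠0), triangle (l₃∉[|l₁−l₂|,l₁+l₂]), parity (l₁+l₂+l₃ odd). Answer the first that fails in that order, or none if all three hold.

none

azimuthal sum: -1 + 1 + 0 = 0  ✓
1 ≤ 3 ≤ 3 (triangle on l)  ✓
L = 1 + 2 + 3 = 6 (even)  ✓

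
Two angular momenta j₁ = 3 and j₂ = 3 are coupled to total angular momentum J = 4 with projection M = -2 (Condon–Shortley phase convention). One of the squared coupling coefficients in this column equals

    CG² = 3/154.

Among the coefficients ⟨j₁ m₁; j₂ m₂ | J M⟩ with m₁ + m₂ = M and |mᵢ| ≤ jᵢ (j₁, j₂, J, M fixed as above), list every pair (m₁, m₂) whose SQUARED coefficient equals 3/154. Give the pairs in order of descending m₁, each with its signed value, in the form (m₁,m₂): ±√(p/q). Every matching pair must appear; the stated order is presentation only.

(0,-2): +√(3/154); (-2,0): +√(3/154)

Admissible pairs with m₁+m₂ = M = -2: (-3,1), (-2,0), (-1,-1), (0,-2), (1,-3)
  (m₁,m₂)=(1,-3): CG² = 27/77, CG = +√(27/77)
  (m₁,m₂)=(0,-2): CG² = 3/154, CG = +√(3/154)   ← matches the target
  (m₁,m₂)=(-1,-1): CG² = 20/77, CG = −√(20/77)
  (m₁,m₂)=(-2,0): CG² = 3/154, CG = +√(3/154)   ← matches the target
  (m₁,m₂)=(-3,1): CG² = 27/77, CG = +√(27/77)
Pairs with CG² = 3/154: (0,-2): +√(3/154); (-2,0): +√(3/154)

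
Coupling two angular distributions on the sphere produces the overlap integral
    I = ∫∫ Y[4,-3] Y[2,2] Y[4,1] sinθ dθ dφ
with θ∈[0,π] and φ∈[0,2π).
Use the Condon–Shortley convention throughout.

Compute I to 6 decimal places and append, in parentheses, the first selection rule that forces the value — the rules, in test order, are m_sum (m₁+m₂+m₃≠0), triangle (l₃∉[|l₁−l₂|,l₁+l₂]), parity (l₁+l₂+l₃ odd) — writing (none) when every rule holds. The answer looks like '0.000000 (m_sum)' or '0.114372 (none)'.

Rules hold: Σm=0, L=10 even, 2≤4≤6.
N = 9·5·9 = 405
Δ = 2!·6!·2!/11! = 1/13860
Racah Σ t=0..2: t=0:+1/192 t=1:−1/36 t=2:+1/192 = -5/288
⇒ 3j(4 2 4; 0 0 0)² = 20/693, sgn -1
Racah Σ t=2..2: t=2:+1/480 = 1/480
⇒ 3j(4 2 4; -3 2 1)² = 3/110, sgn -1
4πI² = N·(3j₀)²·(3jₘ)² = 270/847
I = +1·√(0.318772/4π) = 0.15927046
No selection rule forces the value: the integral is nonzero (none).

0.159270 (none)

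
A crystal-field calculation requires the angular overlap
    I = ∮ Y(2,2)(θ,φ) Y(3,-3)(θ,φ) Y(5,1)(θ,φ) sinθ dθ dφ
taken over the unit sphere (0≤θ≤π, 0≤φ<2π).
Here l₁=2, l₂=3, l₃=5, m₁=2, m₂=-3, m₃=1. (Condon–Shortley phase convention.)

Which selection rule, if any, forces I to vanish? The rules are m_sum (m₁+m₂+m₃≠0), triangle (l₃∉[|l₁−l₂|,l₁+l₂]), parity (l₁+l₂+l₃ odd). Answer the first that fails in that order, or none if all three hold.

none

Σmᵢ = 0  ✓
l₃∈[|l₁−l₂|,l₁+l₂]=[1,5], have l₃=5  ✓
Σlᵢ = 10 ⇒ even  ✓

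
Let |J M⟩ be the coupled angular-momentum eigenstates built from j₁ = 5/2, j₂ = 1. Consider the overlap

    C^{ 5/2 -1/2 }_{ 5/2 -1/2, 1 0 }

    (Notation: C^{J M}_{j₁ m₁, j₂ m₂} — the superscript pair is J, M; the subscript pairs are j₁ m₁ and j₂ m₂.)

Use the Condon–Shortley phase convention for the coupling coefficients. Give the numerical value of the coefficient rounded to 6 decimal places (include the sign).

−√(1/35) = -0.169031

√[6·1!4!1!/7! · 2!3!1!1!2!3!] = √(144/35)
  +(−1)^0/∏(0,1,3,1,1,0)! = 1/6  (running 1/6)
  +(−1)^1/∏(1,0,2,0,2,1)! = -1/4  (running -1/12)
⟨..|..⟩ = √(144/35)·(-1/12) = -0.169031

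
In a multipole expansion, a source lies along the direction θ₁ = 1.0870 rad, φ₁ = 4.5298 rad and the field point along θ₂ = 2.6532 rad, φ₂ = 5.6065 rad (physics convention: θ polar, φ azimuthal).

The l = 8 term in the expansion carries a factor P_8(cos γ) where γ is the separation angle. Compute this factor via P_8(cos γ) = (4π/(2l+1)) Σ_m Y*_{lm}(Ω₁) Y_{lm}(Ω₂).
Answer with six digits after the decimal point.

Expand P_8 via completeness: Σ_{m} conj(Y_{8,m}) at Ω₁ times Y_{8,m} at Ω₂ —
  term(m=-8) = (-0.000162, -0.000171)   from Y*(Ω₁)=(0.021354, -0.193198), Y(Ω₂)=(0.000781, -0.000925)
  term(m=-7) = (-0.001161, 0.003538)   from Y*(Ω₁)=(0.391161, 0.117867), Y(Ω₂)=(-0.000222, 0.009113)
  term(m=-6) = (0.017203, -0.003077)   from Y*(Ω₁)=(-0.186110, 0.361656), Y(Ω₂)=(-0.026081, -0.034147)
  term(m=-5) = (-0.004456, -0.005612)   from Y*(Ω₁)=(-0.039923, -0.030847), Y(Ω₂)=(0.137904, 0.034016)
  term(m=-4) = (0.043080, -0.100328)   from Y*(Ω₁)=(-0.244917, 0.219338), Y(Ω₂)=(-0.301191, 0.139905)
  term(m=-3) = (-0.115240, 0.010226)   from Y*(Ω₁)=(-0.117378, -0.192411), Y(Ω₂)=(0.227541, -0.460118)
  term(m=-2) = (-0.049350, -0.074898)   from Y*(Ω₁)=(-0.211107, 0.080712), Y(Ω₂)=(0.085609, 0.387516)
  term(m=-1) = (0.018473, -0.034295)   from Y*(Ω₁)=(-0.050048, -0.271047), Y(Ω₂)=(0.110186, 0.088501)
  term(m=+0) = (0.085676, 0.000000)   from Y*(Ω₁)=(-0.188712, -0.000000), Y(Ω₂)=(-0.454003, 0.000000)
  term(m=+1) = (0.018473, 0.034295)   from Y*(Ω₁)=(0.050048, -0.271047), Y(Ω₂)=(-0.110186, 0.088501)
  term(m=+2) = (-0.049350, 0.074898)   from Y*(Ω₁)=(-0.211107, -0.080712), Y(Ω₂)=(0.085609, -0.387516)
  term(m=+3) = (-0.115240, -0.010226)   from Y*(Ω₁)=(0.117378, -0.192411), Y(Ω₂)=(-0.227541, -0.460118)
  term(m=+4) = (0.043080, 0.100328)   from Y*(Ω₁)=(-0.244917, -0.219338), Y(Ω₂)=(-0.301191, -0.139905)
  term(m=+5) = (-0.004456, 0.005612)   from Y*(Ω₁)=(0.039923, -0.030847), Y(Ω₂)=(-0.137904, 0.034016)
  term(m=+6) = (0.017203, 0.003077)   from Y*(Ω₁)=(-0.186110, -0.361656), Y(Ω₂)=(-0.026081, 0.034147)
  term(m=+7) = (-0.001161, -0.003538)   from Y*(Ω₁)=(-0.391161, 0.117867), Y(Ω₂)=(0.000222, 0.009113)
  term(m=+8) = (-0.000162, 0.000171)   from Y*(Ω₁)=(0.021354, 0.193198), Y(Ω₂)=(0.000781, 0.000925)
Accumulated sum (-0.097548, 0.000000); after 4π/(2l+1) scaling, (-0.072108, 0.000000) ⇒ P_8 = -0.072108

-0.072108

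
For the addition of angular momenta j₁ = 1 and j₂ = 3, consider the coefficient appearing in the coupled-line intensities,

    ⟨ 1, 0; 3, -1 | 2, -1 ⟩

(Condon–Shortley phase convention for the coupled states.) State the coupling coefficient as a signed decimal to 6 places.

√[5·2!0!4!/7! · 1!1!2!4!1!3!] = √(96/7)
  +(−1)^1/∏(1,1,0,1,0,3)! = -1/6  (running -1/6)
⟨..|..⟩ = √(96/7)·(-1/6) = -0.617213

−√(8/21) = -0.617213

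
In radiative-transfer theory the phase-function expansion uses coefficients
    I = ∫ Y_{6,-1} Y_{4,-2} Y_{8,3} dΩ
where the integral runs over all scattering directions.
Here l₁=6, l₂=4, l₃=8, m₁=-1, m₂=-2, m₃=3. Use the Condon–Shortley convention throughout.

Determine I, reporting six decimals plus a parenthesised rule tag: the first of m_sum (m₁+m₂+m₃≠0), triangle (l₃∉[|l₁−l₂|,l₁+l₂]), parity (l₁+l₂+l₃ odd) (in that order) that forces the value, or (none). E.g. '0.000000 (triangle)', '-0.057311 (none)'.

Checks pass: Σm=0; 18 even; l₃=8∈[2,10].
(2·6+1)(2·4+1)(2·8+1) = 1989
Δ: 2! 10! 6! / 19! → 1/23279256
sum: t=0:+1/1658880 t=1:−1/518400 t=2:+1/1658880 = -1/1382400
3j²(6 4 8; 0 0 0) = Δ·Π!·Σ² = 504/46189  (sign -1)
sum: t=0:+1/2903040 t=1:−1/2073600 t=2:+1/20736000 = -13/145152000
3j²(6 4 8; -1 -2 3) = Δ·Π!·Σ² = 13/9044  (sign +1)
combine: 4πI² = 1989·504/46189·13/9044 = 2106/67507
take √, sign -1: I = -0.04982529
No selection rule forces the value: the integral is nonzero (none).

-0.049825 (none)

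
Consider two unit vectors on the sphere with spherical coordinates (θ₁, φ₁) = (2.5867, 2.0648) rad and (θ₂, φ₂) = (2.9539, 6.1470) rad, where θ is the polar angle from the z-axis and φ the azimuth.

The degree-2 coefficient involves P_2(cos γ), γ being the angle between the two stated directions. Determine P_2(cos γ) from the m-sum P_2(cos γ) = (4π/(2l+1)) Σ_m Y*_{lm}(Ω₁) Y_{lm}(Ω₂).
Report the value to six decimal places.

0.405821

Term-by-term m-sum for l=2 (normalisation 4π/5 = 2.513274):
  m=-2: Y*=(-0.059009, -0.089521)  Y=(0.012953, 0.003618)  product (-0.000440, -0.001373)
  m=-1: Y*=(0.164033, -0.304587)  Y=(-0.140309, -0.019227)  product (-0.028872, 0.039582)
  m=+0: Y*=(0.368150, -0.000000)  Y=(0.597840, 0.000000)  product (0.220095, 0.000000)
  m=+1: Y*=(-0.164033, -0.304587)  Y=(0.140309, -0.019227)  product (-0.028872, -0.039582)
  m=+2: Y*=(-0.059009, 0.089521)  Y=(0.012953, -0.003618)  product (-0.000440, 0.001373)
Accumulated sum (0.161471, 0.000000); after 4π/(2l+1) scaling, (0.405821, 0.000000) ⇒ P_2 = 0.405821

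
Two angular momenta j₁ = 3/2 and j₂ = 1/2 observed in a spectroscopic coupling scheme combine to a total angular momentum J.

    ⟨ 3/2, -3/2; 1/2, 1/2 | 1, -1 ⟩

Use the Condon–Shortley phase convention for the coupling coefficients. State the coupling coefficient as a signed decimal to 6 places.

-0.866025

j₁+j₂−J=1  J+j₁−j₂=2  J−j₁+j₂=0  j₁+j₂+J+1=4
(j₁±m₁, j₂±m₂, J±M) = (0,3,1,0,0,2)
P² = 3
sum k=1..1:
  [1] −1/2 = -1/2
S = -1/2
C² = P²·S² = 3/4 ; C = -0.866025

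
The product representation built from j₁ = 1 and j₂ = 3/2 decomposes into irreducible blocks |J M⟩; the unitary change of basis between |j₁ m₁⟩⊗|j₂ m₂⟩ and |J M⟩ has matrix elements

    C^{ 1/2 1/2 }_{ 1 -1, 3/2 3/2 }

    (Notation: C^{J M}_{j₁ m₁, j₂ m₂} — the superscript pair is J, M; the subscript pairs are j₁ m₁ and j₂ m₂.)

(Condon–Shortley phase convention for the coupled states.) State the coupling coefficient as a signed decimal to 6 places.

j₁+j₂−J=2  J+j₁−j₂=0  J−j₁+j₂=1  j₁+j₂+J+1=4
(j₁±m₁, j₂±m₂, J±M) = (0,2,3,0,1,0)
P² = 2
sum k=2..2:
  [2] +1/2 = 1/2
S = 1/2
C² = P²·S² = 1/2 ; C = +0.707107

+0.707107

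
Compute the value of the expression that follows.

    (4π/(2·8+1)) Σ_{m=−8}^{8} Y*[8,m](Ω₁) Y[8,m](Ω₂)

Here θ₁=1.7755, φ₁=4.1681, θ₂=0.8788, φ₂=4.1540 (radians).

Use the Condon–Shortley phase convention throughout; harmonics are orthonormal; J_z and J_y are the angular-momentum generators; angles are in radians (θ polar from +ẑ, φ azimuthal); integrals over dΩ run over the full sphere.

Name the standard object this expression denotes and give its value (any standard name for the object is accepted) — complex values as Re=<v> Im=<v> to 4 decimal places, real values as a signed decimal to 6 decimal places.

Legendre polynomial (addition theorem), +0.264776

This sum is the spherical-harmonic addition theorem: it equals the Legendre polynomial P_l(cos γ) of the angle γ between the two directions.
Term-by-term m-sum for l=8 (normalisation 4π/17 = 0.739198):
  m=-8: Y*=-0.15259 + 0.40776j  Y=-0.01546 - 0.06177j  product 0.02755 + 0.00312j
  m=-7: Y*=0.22407 + 0.28375j  Y=-0.14650 + 0.15195j  product -0.07594 - 0.00752j
  m=-6: Y*=-0.12512 + 0.01561j  Y=0.39189 + 0.08301j  product -0.05033 - 0.00427j
  m=-5: Y*=-0.14441 + 0.32325j  Y=-0.14946 - 0.40990j  product 0.15408 + 0.01088j
  m=-4: Y*=-0.00649 - 0.00936j  Y=-0.08699 + 0.11144j  product 0.00161 + 0.00009j
  m=-3: Y*=-0.33139 + 0.02060j  Y=-0.28362 - 0.02971j  product 0.09460 + 0.00400j
  m=-2: Y*=-0.01857 + 0.03549j  Y=0.13566 + 0.27799j  product -0.01238 - 0.00035j
  m=-1: Y*=-0.16489 - 0.27242j  Y=-0.08178 + 0.13091j  product 0.04915 + 0.00069j
  m=+0: Y*=-0.05508 + 0.00000j  Y=0.33515 + 0.00000j  product -0.01846 + 0.00000j
  m=+1: Y*=0.16489 - 0.27242j  Y=0.08178 + 0.13091j  product 0.04915 - 0.00069j
  m=+2: Y*=-0.01857 - 0.03549j  Y=0.13566 - 0.27799j  product -0.01238 + 0.00035j
  m=+3: Y*=0.33139 + 0.02060j  Y=0.28362 - 0.02971j  product 0.09460 - 0.00400j
  m=+4: Y*=-0.00649 + 0.00936j  Y=-0.08699 - 0.11144j  product 0.00161 - 0.00009j
  m=+5: Y*=0.14441 + 0.32325j  Y=0.14946 - 0.40990j  product 0.15408 - 0.01088j
  m=+6: Y*=-0.12512 - 0.01561j  Y=0.39189 - 0.08301j  product -0.05033 + 0.00427j
  m=+7: Y*=-0.22407 + 0.28375j  Y=0.14650 + 0.15195j  product -0.07594 + 0.00752j
  m=+8: Y*=-0.15259 - 0.40776j  Y=-0.01546 + 0.06177j  product 0.02755 - 0.00312j
Σ over m = 0.35819 - 0.00000j; ×(4π/17) → 0.26478 - 0.00000j. Real part: 0.264776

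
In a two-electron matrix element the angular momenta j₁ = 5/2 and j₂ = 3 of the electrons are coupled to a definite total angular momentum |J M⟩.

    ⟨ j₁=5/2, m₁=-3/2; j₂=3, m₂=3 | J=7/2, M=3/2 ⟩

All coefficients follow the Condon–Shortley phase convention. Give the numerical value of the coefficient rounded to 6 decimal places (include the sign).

√[8·2!3!4!/10! · 1!4!6!0!5!2!] = √(18432/7)
  +(−1)^2/∏(2,0,2,4,1,0)! = 1/96  (running 1/96)
⟨..|..⟩ = √(18432/7)·(1/96) = +0.534522

+√(2/7) ≈ +0.534522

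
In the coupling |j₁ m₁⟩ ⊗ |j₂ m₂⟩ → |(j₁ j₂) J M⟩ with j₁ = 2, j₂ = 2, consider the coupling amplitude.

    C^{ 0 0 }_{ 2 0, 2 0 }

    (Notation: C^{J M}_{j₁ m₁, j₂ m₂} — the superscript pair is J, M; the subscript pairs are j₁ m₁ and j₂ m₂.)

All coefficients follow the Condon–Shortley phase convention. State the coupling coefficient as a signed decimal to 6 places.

triangle: 4!·0!·0!/5! = 24/120
(j±m)!: 2!·2!·2!·2!·0!·0! = 16
prefactor² = (2J+1)·Δ·N² = 16/5
  k=2: +1/(2!·2!·0!·0!·0!·0!) = 1/4
Σ = 1/4  ⇒  CG² = 16/5·(1/4)² = 1/5
CG = +√(1/5) = +0.447214

+√(1/5) = +0.447214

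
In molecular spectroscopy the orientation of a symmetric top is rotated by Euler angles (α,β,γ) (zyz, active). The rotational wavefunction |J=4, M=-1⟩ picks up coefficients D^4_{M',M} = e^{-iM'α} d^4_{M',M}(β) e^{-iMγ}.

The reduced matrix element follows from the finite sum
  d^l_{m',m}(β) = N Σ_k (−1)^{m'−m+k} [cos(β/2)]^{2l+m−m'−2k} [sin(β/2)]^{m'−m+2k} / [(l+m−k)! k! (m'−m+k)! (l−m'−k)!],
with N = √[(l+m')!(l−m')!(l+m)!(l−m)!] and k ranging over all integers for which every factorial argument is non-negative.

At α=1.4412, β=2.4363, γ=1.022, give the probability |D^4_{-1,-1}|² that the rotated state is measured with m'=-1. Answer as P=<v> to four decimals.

P=0.2560

D^4_{-1,-1}(1.4412,2.4363,1.0220) = e^{-i·-1·1.4412}·d^4_{-1,-1}(2.4363)·e^{-i·-1·1.0220}. Compute d first:
c=cos(2.436300/2)=0.345382, s=sin(2.436300/2)=0.938462; N=√[6·120·6·120]=720.000000
Admissible k: 0..3 (factorial args all ≥0)
  k=0: (−1)^0·720.0000/(720)·0.3454^8·0.9385^0 = +0.000202
  k=1: (−1)^1·720.0000/(48)·0.3454^6·0.9385^2 = -0.022425
  k=2: (−1)^2·720.0000/(24)·0.3454^4·0.9385^4 = +0.331123
  k=3: (−1)^3·720.0000/(72)·0.3454^2·0.9385^6 = -0.814893
d^4_{-1,-1}(2.4363) = +0.000202 -0.022425 +0.331123 -0.814893 = -0.505993
|D^4_{-1,-1}|² = |d^4_{-1,-1}(β)|² = (-0.505993)² = 0.256029 (the z-rotation phases have unit modulus)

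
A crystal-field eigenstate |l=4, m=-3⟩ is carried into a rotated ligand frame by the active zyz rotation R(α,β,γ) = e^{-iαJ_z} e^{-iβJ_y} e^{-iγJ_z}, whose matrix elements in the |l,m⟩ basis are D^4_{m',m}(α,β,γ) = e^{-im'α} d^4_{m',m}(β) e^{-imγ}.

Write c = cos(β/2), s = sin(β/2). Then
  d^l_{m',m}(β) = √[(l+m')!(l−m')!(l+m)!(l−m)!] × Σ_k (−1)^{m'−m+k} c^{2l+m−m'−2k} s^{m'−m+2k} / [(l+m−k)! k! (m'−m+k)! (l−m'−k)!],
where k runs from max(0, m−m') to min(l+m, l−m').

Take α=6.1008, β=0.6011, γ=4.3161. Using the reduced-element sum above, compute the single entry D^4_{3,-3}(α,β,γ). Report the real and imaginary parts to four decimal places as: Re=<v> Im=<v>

Split into d^4_{3,-3}(β=0.6011) × two z-phases.
With c≡cos(β/2)=0.955174 and s≡sin(β/2)=0.296046, N=[5040·1·1·5040]^{1/2}=5040.000000
The bounds max(0,m−m')=0 and min(l+m,l−m')=1 give 2 terms
  k=0: (−1)^6·5040.0000/(720)·0.9552^2·0.2960^6 = +0.004299
  k=1: (−1)^7·5040.0000/(5040)·0.9552^0·0.2960^8 = -0.000059
d^4_{3,-3}(0.6011) = +0.004299 -0.000059 = +0.004240
Attach z-rotation phases: D = e^{-i(3)(6.1008)}·(+0.004240)·e^{-i(-3)(4.3161)} = +0.002538+0.003397i

Re=0.0025 Im=0.0034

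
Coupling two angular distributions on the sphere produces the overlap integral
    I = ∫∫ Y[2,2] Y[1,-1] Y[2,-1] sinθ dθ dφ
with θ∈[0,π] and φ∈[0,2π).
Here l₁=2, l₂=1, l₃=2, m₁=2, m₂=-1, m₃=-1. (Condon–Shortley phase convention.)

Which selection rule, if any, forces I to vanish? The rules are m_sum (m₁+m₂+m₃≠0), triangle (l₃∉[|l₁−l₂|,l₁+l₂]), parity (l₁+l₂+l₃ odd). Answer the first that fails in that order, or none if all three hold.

m₁+m₂+m₃ = 2 − 1 − 1 = 0  ✓
triangle: |2−1|=1 ≤ l₃=2 ≤ 2+1=3  ✓
parity: l₁+l₂+l₃ = 5 is odd  ✗

parity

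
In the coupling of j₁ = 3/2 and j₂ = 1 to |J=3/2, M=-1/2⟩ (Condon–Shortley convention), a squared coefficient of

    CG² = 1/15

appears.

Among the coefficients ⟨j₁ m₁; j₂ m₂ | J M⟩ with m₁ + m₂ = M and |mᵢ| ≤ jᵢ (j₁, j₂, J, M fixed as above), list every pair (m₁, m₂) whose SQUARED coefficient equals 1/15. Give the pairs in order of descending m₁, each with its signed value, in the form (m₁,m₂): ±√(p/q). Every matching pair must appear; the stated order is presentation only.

(-1/2,0): −√(1/15)

Admissible pairs with m₁+m₂ = M = -1/2: (-3/2,1), (-1/2,0), (1/2,-1)
  (m₁,m₂)=(1/2,-1): CG² = 8/15, CG = +√(8/15)
  (m₁,m₂)=(-1/2,0): CG² = 1/15, CG = −√(1/15)   ← matches the target
  (m₁,m₂)=(-3/2,1): CG² = 2/5, CG = −√(2/5)
Pairs with CG² = 1/15: (-1/2,0): −√(1/15)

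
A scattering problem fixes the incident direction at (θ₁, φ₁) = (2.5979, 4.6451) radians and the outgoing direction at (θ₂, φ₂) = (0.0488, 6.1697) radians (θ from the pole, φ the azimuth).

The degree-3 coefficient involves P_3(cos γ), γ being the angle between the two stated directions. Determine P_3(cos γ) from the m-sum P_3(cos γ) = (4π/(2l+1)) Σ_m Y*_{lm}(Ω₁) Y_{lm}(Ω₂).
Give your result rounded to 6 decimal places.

Expand P_3 via completeness: Σ_{m} conj(Y_{3,m}) at Ω₁ times Y_{3,m} at Ω₂ —
  m=-3: Y*=+0.011580+0.056583i  Y=+0.000046+0.000016i  product -0.000000+0.000003i
  m=-2: Y*=+0.231931-0.031403i  Y=+0.002367+0.000547i  product +0.000566+0.000052i
  m=-1: Y*=-0.029923-0.444030i  Y=+0.062468+0.007120i  product +0.001292-0.027951i
  m=+0: Y*=-0.211422-0.000000i  Y=+0.741029+0.000000i  product -0.156670-0.000000i
  m=+1: Y*=+0.029923-0.444030i  Y=-0.062468+0.007120i  product +0.001292+0.027951i
  m=+2: Y*=+0.231931+0.031403i  Y=+0.002367-0.000547i  product +0.000566-0.000052i
  m=+3: Y*=-0.011580+0.056583i  Y=-0.000046+0.000016i  product -0.000000-0.000003i
Total Σ_m = -0.152954+0.000000i. Multiply by 1.795196: -0.274583+0.000000i. P_3(cos γ) = -0.274583

-0.274583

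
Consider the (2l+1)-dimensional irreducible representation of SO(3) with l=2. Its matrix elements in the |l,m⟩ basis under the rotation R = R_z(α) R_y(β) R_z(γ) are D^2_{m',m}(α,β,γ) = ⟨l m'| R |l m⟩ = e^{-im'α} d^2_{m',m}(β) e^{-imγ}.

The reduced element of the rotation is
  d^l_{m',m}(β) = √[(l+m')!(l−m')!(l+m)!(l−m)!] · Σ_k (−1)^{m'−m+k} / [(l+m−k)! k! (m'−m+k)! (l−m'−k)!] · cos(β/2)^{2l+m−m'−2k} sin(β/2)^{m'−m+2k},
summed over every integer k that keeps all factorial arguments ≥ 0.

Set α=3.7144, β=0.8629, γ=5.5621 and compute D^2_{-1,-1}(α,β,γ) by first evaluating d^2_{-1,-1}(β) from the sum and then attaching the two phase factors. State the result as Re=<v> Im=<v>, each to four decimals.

Re=-0.2452 Im=0.0366

Split into d^2_{-1,-1}(β=0.8629) × two z-phases.
With c≡cos(β/2)=0.908360 and s≡sin(β/2)=0.418188, N=[1·6·1·6]^{1/2}=6.000000
Admissible k: 0..1 (factorial args all ≥0)
  k=0: (−1)^0·6.0000/(6)·0.9084^4·0.4182^0 = +0.680821
  k=1: (−1)^1·6.0000/(2)·0.9084^2·0.4182^2 = -0.432894
d^2_{-1,-1}(0.8629) = +0.680821 -0.432894 = +0.247927
Phases: e^{-i·(-1)·3.7144}=-0.840383-0.541993i, e^{-i·(-1)·5.5621}=+0.751090-0.660200i ⇒ D=-0.245206+0.036627i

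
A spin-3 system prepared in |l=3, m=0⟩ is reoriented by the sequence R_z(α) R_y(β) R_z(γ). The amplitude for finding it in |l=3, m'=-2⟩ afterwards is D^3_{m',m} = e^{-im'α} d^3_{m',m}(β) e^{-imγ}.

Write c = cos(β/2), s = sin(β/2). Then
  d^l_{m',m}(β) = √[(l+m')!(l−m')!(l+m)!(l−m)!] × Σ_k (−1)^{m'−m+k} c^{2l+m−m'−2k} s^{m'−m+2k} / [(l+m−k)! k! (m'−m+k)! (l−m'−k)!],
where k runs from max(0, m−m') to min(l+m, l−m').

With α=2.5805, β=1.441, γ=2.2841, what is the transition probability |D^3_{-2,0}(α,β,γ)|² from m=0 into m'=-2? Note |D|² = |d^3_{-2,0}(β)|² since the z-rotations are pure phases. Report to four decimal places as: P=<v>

P=0.0304

D^3_{-2,0}(2.5805,1.4410,2.2841) = e^{-i·-2·2.5805}·d^3_{-2,0}(1.4410)·e^{-i·0·2.2841}. Compute d first:
Half-angle: c=0.751476, s=0.659760. N=√(1·120·6·6)=65.726707
k∈{2,3} keeps every argument non-negative
  k=2: (−1)^0·65.7267/(12)·0.7515^4·0.6598^2 = +0.760315
  k=3: (−1)^1·65.7267/(12)·0.7515^2·0.6598^4 = -0.586052
d^3_{-2,0}(1.4410) = +0.760315 -0.586052 = +0.174263
|D^3_{-2,0}|² = |d^3_{-2,0}(β)|² = (+0.174263)² = 0.030368 (the z-rotation phases have unit modulus)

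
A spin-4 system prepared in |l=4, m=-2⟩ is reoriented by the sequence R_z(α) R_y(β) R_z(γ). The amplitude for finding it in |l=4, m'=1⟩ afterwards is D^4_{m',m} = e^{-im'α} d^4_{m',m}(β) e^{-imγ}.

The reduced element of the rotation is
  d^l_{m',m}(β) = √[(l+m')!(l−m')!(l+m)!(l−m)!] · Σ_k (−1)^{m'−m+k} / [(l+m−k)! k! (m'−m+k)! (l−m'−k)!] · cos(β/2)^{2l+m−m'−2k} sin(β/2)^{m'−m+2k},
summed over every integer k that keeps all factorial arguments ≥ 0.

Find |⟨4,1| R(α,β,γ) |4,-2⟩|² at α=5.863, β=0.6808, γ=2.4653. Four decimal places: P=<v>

Split into d^4_{1,-2}(β=0.6808) × two z-phases.
With c≡cos(β/2)=0.942621 and s≡sin(β/2)=0.333864, N=[120·6·2·720]^{1/2}=1018.233765
k∈{0,1,2} keeps every argument non-negative
  k=0: (−1)^3·1018.2338/(72)·0.9426^5·0.3339^3 = -0.391661
  k=1: (−1)^4·1018.2338/(48)·0.9426^3·0.3339^5 = +0.073700
  k=2: (−1)^5·1018.2338/(240)·0.9426^1·0.3339^7 = -0.001849
d^4_{1,-2}(0.6808) = -0.391661 +0.073700 -0.001849 = -0.319810
|D^4_{1,-2}|² = |d^4_{1,-2}(β)|² = (-0.319810)² = 0.102279 (the z-rotation phases have unit modulus)

P=0.1023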